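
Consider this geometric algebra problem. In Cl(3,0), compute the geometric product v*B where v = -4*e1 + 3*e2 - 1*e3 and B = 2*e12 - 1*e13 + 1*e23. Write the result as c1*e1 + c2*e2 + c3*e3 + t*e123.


vB has grade-1 (vector) and grade-3 (trivector) parts: vB = (v _| B) + (v ^ B).
Vector part <vB>_1:
  e1: -v2*b12 - v3*b13 = -(3)*(2) - (-1)*(-1) = -7
  e2: v1*b12 - v3*b23 = (-4)*(2) - (-1)*(1) = -7
  e3: v1*b13 + v2*b23 = (-4)*(-1) + (3)*(1) = 7
Trivector part <vB>_3:
  e123: v1*b23 - v2*b13 + v3*b12 = (-4)*(1) - (3)*(-1) + (-1)*(2) = -3
vB = -7*e1 - 7*e2 + 7*e3 - 3*e123


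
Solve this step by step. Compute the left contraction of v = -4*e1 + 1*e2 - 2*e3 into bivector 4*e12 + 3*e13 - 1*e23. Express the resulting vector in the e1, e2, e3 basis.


Left contraction v _| B = <vB>_1 (grade-1 part of the geometric product vB).
Using e1_|e12 = e2, e2_|e12 = -e1, e1_|e13 = e3, e3_|e13 = -e1, e2_|e23 = e3, e3_|e23 = -e2:
e1 coeff: -v2*b12 - v3*b13 = -(1)*(4) - (-2)*(3) = 2
e2 coeff: v1*b12 - v3*b23 = (-4)*(4) - (-2)*(-1) = -18
e3 coeff: v1*b13 + v2*b23 = (-4)*(3) + (1)*(-1) = -13
v _| B = 2*e1 - 18*e2 - 13*e3


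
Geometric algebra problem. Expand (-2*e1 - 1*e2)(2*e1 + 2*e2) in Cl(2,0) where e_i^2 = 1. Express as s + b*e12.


Expand: (-2*e1 - 1*e2)(2*e1 + 2*e2)
= (-2)*2*e1e1 + (-2)*2*e1e2 + (-1)*2*e2e1 + (-1)*2*e2e2
Using e1^2 = e2^2 = 1, e2e1 = -e1e2:
Scalar part s = (-2)*2 + (-1)*2 = -4 + (-2) = -6
Bivector part b = (-2)*2 - (-1)*2 = -4 - (-2) = -2
uv = -6 - 2*e12


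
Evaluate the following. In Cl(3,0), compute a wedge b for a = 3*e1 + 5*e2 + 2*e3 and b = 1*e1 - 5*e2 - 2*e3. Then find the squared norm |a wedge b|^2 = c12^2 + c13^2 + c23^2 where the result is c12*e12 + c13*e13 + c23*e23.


a wedge b = (a1*b2 - a2*b1)*e12 + (a1*b3 - a3*b1)*e13 + (a2*b3 - a3*b2)*e23
e12 coeff: 3*(-5) - 5*1 = -15 - 5 = -20
e13 coeff: 3*(-2) - 2*1 = -6 - 2 = -8
e23 coeff: 5*(-2) - 2*(-5) = -10 - (-10) = 0
|a wedge b|^2 = (-20)^2 + (-8)^2 + 0^2
= 400 + 64 + 0
= 464


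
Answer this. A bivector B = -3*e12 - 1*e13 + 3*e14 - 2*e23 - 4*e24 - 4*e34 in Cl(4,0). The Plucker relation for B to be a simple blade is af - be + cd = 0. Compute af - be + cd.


Plucker relation: af - be + cd
a*f = (-3)*(-4) = 12
b*e = (-1)*(-4) = 4
c*d = 3*(-2) = -6
af - be + cd = 12 - 4 + (-6)
= 2


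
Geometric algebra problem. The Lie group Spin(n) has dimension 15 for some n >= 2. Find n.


dim Spin(n) = dim so(n) = n(n-1)/2.
Solve n(n-1)/2 = 15, i.e. n^2 - n - 30 = 0.
Discriminant = 1 + 8*15 = 121
n = (1 + sqrt(121))/2 = (1 + 11)/2 = 6


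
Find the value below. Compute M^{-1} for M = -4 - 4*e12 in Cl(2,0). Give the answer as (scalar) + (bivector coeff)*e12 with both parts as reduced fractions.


M = -4 - 4*e12, where e12^2 = -1.
Since M commutes with its reverse ~M = a - b*e12, M * ~M = a^2 - b^2*e12^2 = a^2 + b^2.
So M^{-1} = ~M / (a^2 + b^2) = (a - b*e12)/(a^2 + b^2).
a^2 + b^2 = 16 + 16 = 32
Scalar part = -4/32 = -1/8
Bivector coeff = 4/32 = 1/8
M^{-1} = -1/8 + 1/8*e12


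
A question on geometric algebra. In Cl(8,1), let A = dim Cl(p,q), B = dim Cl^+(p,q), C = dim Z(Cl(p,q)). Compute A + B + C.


n = 8 + 1 = 9
Total dim = 2^9 = 512
Even subalgebra dim = 2^8 = 256
n is odd, so center dim = 2
Sum = 512 + 256 + 2 = 770


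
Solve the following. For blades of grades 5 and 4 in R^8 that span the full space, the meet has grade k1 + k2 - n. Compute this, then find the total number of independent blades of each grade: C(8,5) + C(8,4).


Meet grade = grade(A) + grade(B) - n
= 5 + 4 - 8 = 1
C(8,5) = 56
C(8,4) = 70
dim_A + dim_B = 56 + 70 = 126


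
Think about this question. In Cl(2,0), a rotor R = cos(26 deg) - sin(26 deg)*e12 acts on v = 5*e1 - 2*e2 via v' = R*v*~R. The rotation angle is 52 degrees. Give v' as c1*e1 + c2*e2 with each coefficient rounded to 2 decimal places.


Rotor R = cos(26deg) - sin(26deg)*e12
Rotation angle theta = 2 * 26 = 52 degrees
v' = R*v*~R rotates v by theta.
cos(52deg) = 0.6157, sin(52deg) = 0.7880
v'_1 = 5*cos(52deg) - (-2)*sin(52deg)
= 5*0.6157 - (-2)*0.7880
= 4.65
v'_2 = 5*sin(52deg) + (-2)*cos(52deg)
= 5*0.7880 + (-2)*0.6157
= 2.71
v' = 4.65*e1 + 2.71*e2


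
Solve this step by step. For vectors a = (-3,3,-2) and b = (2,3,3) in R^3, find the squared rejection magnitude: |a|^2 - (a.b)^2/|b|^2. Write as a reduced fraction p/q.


|a|^2 = (-3)^2 + 3^2 + (-2)^2 = 22
|b|^2 = 2^2 + 3^2 + 3^2 = 22
a . b = (-3)*2 + 3*3 + (-2)*3 = -3
(a.b)^2 = (-3)^2 = 9
|rej|^2 = 22 - 9/22
= (484 - 9)/22
= 475/22
In lowest terms: 475/22


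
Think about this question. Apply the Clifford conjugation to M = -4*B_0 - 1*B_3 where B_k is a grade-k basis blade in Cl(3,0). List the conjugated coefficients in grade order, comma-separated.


Clifford conjugate sign for grade k: (-1)^(k(k+1)/2)
Grade 0: (-1)^(0*1/2) = (-1)^0 = 1, coeff -4 -> -4
Grade 3: (-1)^(3*4/2) = (-1)^6 = 1, coeff -1 -> -1
Conjugated coefficients: -4, -1


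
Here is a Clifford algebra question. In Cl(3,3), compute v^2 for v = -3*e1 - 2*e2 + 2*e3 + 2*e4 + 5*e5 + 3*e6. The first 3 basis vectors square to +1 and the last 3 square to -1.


v^2 = sum of c_i^2 * e_i^2
Positive signature terms (e_i^2 = +1): (-3)^2 + (-2)^2 + 2^2 = 17
Negative signature terms (e_j^2 = -1): 2^2 + 5^2 + 3^2 = 38
v^2 = 17 - 38 = -21


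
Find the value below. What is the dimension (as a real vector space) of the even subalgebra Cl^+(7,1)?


Even subalgebra dimension = 2^(n-1)
n = 7 + 1 = 8
2^(8 - 1) = 2^7 = 128
Verification: sum of C(8,k) for even k = 1 + 28 + 70 + 28 + 1 = 128
Result = 128


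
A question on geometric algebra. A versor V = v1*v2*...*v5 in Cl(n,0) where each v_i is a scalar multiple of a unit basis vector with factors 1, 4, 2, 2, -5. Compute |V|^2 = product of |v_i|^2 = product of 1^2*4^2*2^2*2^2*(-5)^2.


Each vector v_i has |v_i|^2 = s_i^2
Squared scales: 1^2 = 1, 4^2 = 16, 2^2 = 4, 2^2 = 4, (-5)^2 = 25
|V|^2 = 1 * 16 * 4 * 4 * 25
= 6400


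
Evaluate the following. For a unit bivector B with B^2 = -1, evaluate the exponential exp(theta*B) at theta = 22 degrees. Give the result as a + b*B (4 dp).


For a unit bivector B with B^2 = -1, the exponential series gives
e^(theta*B) = cos(theta) + sin(theta)*B (the GA analogue of Euler's formula).
theta = 22 degrees = 0.383972 rad
cos(22 deg) = 0.9272
sin(22 deg) = 0.3746
exp(theta*B) = 0.9272 + 0.3746*B


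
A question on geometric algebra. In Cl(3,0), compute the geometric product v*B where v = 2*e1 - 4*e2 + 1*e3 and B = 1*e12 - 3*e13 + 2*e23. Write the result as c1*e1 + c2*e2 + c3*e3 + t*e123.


vB has grade-1 (vector) and grade-3 (trivector) parts: vB = (v _| B) + (v ^ B).
Vector part <vB>_1:
  e1: -v2*b12 - v3*b13 = -(-4)*(1) - (1)*(-3) = 7
  e2: v1*b12 - v3*b23 = (2)*(1) - (1)*(2) = 0
  e3: v1*b13 + v2*b23 = (2)*(-3) + (-4)*(2) = -14
Trivector part <vB>_3:
  e123: v1*b23 - v2*b13 + v3*b12 = (2)*(2) - (-4)*(-3) + (1)*(1) = -7
vB = 7*e1 + 0*e2 - 14*e3 - 7*e123


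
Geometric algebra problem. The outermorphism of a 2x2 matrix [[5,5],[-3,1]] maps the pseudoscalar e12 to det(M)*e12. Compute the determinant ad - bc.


The outermorphism of a linear map f sends e1^e2 to f(e1)^f(e2).
f(e1) = 5*e1 - 3*e2
f(e2) = 5*e1 + 1*e2
f(e1) ^ f(e2) = (5*e1 - 3*e2) ^ (5*e1 + 1*e2)
= 5*1*e12 + (-3)*5*e21
= (5 - (-15))*e12
= 20*e12
Coefficient = 20


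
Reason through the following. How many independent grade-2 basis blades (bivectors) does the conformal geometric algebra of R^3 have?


The conformal model of R^3 uses Cl(4,1) with m = 3 + 2 = 5 generators.
Number of grade-2 blades = C(m, 2) = C(5, 2)
= 5*4/2 = 10


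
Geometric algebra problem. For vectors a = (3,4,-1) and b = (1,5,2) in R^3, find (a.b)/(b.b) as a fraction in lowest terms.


Projection coefficient = (a . b) / (b . b)
a . b = 3*1 + 4*5 + (-1)*2
= 3 + 20 + (-2) = 21
b . b = 1^2 + 5^2 + 2^2
= 1 + 25 + 4 = 30
Coefficient = 21/30
In lowest terms: 7/10


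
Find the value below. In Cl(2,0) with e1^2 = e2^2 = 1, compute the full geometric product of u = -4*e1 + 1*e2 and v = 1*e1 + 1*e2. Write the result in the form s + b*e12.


Expand: (-4*e1 + 1*e2)(1*e1 + 1*e2)
= (-4)*1*e1e1 + (-4)*1*e1e2 + 1*1*e2e1 + 1*1*e2e2
Using e1^2 = e2^2 = 1, e2e1 = -e1e2:
Scalar part s = (-4)*1 + 1*1 = -4 + 1 = -3
Bivector part b = (-4)*1 - 1*1 = -4 - 1 = -5
uv = -3 - 5*e12


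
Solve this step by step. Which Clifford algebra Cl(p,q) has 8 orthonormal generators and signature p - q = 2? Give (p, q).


We need p + q = 8 and p - q = 2.
Adding: 2p = 8 + 2 = 10, so p = 5.
Then q = 8 - 5 = 3.
(p, q) = (5, 3)


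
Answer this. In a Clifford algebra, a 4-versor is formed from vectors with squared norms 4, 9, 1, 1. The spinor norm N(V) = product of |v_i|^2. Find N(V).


Spinor norm N(V) = |v1|^2 * |v2|^2 * ... * |v4|^2
= 4 * 9 * 1 * 1
Running product: 4, 36, 36, 36
N(V) = 36


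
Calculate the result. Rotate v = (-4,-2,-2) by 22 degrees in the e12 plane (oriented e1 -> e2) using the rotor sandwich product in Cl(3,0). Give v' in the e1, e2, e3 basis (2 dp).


Rotor R = cos(11deg) - sin(11deg)*e12
Rotation angle theta = 2 * 11 = 22 degrees in the e12 plane (e1 -> e2).
The component perpendicular to the plane (e3) is invariant: v'_3 = v3 = -2.00
cos(22deg) = 0.9272, sin(22deg) = 0.3746
v'_1 = v1*cos(theta) - v2*sin(theta) = -4*0.9272 - (-2)*0.3746 = -2.96
v'_2 = v1*sin(theta) + v2*cos(theta) = -4*0.3746 + (-2)*0.9272 = -3.35
v' = -2.96*e1 - 3.35*e2 - 2.00*e3


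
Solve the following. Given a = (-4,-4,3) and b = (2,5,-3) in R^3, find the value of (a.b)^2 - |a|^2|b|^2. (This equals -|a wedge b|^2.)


a . b = (-4)*2 + (-4)*5 + 3*(-3)
= -8 + (-20) + (-9) = -37
|a|^2 = (-4)^2 + (-4)^2 + 3^2 = 41
|b|^2 = 2^2 + 5^2 + (-3)^2 = 38
(a.b)^2 = (-37)^2 = 1369
|a|^2 * |b|^2 = 41 * 38 = 1558
Result = 1369 - 1558 = -189


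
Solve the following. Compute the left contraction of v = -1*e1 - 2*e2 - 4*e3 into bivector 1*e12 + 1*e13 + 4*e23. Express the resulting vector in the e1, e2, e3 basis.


Left contraction v _| B = <vB>_1 (grade-1 part of the geometric product vB).
Using e1_|e12 = e2, e2_|e12 = -e1, e1_|e13 = e3, e3_|e13 = -e1, e2_|e23 = e3, e3_|e23 = -e2:
e1 coeff: -v2*b12 - v3*b13 = -(-2)*(1) - (-4)*(1) = 6
e2 coeff: v1*b12 - v3*b23 = (-1)*(1) - (-4)*(4) = 15
e3 coeff: v1*b13 + v2*b23 = (-1)*(1) + (-2)*(4) = -9
v _| B = 6*e1 + 15*e2 - 9*e3


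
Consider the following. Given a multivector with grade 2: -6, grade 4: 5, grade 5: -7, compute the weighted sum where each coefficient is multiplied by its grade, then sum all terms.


Grade-weighted sum = sum of grade_k * coefficient_k
2*(-6) = -12
4*5 = 20
5*(-7) = -35
Total = -12 + 20 + (-35) = -27


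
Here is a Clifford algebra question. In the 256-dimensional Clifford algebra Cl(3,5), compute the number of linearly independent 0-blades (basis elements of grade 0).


Number of grade-k basis blades in Cl(p,q) with n = p + q is C(n, k).
n = 3 + 5 = 8
C(8, 0) = 8! / (0! * 8!)
= 40320 / (1 * 40320)
= 1


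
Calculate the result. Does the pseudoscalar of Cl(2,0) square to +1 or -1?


The pseudoscalar I = e1...e_n (product of all n generators) of Cl(p,q) satisfies I^2 = (-1)^(q + n(n-1)/2).
p = 2, q = 0, n = p + q = 2
n(n-1)/2 = 2 * 1 / 2 = 1
Exponent = q + n(n-1)/2 = 0 + 1 = 1
I^2 = (-1)^1 = -1


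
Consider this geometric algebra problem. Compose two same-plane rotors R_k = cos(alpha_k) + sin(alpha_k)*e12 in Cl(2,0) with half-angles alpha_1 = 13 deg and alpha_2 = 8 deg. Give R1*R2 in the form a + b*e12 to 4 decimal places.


Same-plane rotors commute and their half-angles add:
R1*R2 = cos(a1 + a2) + sin(a1 + a2)*e12.
a1 + a2 = 13 + 8 = 21 deg
cos(21 deg) = 0.9336
sin(21 deg) = 0.3584
R1*R2 = 0.9336 + 0.3584*e12


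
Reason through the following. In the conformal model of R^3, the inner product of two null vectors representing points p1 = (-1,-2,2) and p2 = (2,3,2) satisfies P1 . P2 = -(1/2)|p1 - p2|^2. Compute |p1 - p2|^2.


p1 - p2 = (-3, -5, 0)
|p1 - p2|^2 = (-3)^2 + (-5)^2 + 0^2
= 9 + 25 + 0
= 34


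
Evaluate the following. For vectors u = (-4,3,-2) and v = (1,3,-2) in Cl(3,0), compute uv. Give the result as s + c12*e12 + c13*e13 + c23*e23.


In Cl(3,0): e_i^2 = 1, e_ie_j = -e_je_i for i != j.
Scalar part = u . v = (-4)*1 + 3*3 + (-2)*(-2)
= -4 + 9 + 4 = 9
e12 coeff = (-4)*3 - 3*1 = -12 - 3 = -15
e13 coeff = (-4)*(-2) - (-2)*1 = 8 - (-2) = 10
e23 coeff = 3*(-2) - (-2)*3 = -6 - (-6) = 0
uv = 9 - 15*e12 + 10*e13 + 0*e23


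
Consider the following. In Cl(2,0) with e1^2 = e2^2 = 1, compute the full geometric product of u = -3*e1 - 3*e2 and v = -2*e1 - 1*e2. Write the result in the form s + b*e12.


Expand: (-3*e1 - 3*e2)(-2*e1 - 1*e2)
= (-3)*(-2)*e1e1 + (-3)*(-1)*e1e2 + (-3)*(-2)*e2e1 + (-3)*(-1)*e2e2
Using e1^2 = e2^2 = 1, e2e1 = -e1e2:
Scalar part s = (-3)*(-2) + (-3)*(-1) = 6 + 3 = 9
Bivector part b = (-3)*(-1) - (-3)*(-2) = 3 - 6 = -3
uv = 9 - 3*e12


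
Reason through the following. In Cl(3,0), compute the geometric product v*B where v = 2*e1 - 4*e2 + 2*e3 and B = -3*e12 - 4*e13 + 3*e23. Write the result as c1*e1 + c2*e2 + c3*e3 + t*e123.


vB has grade-1 (vector) and grade-3 (trivector) parts: vB = (v _| B) + (v ^ B).
Vector part <vB>_1:
  e1: -v2*b12 - v3*b13 = -(-4)*(-3) - (2)*(-4) = -4
  e2: v1*b12 - v3*b23 = (2)*(-3) - (2)*(3) = -12
  e3: v1*b13 + v2*b23 = (2)*(-4) + (-4)*(3) = -20
Trivector part <vB>_3:
  e123: v1*b23 - v2*b13 + v3*b12 = (2)*(3) - (-4)*(-4) + (2)*(-3) = -16
vB = -4*e1 - 12*e2 - 20*e3 - 16*e123


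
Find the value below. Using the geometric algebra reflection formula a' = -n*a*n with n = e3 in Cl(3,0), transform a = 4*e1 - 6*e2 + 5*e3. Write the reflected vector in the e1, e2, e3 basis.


Reflection formula: a' = -n*a*n, with n = e3 (unit vector, n^2 = 1).
For reflection through hyperplane perp to e3:
The component along e3 flips sign, others stay.
a = (4, -6, 5)
a' = (4, -6, -5)
a' = 4*e1 - 6*e2 - 5*e3


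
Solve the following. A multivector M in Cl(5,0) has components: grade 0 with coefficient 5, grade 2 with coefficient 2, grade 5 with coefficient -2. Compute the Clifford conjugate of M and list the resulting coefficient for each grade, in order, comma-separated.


Clifford conjugate sign for grade k: (-1)^(k(k+1)/2)
Grade 0: (-1)^(0*1/2) = (-1)^0 = 1, coeff 5 -> 5
Grade 2: (-1)^(2*3/2) = (-1)^3 = -1, coeff 2 -> -2
Grade 5: (-1)^(5*6/2) = (-1)^15 = -1, coeff -2 -> 2
Conjugated coefficients: 5, -2, 2


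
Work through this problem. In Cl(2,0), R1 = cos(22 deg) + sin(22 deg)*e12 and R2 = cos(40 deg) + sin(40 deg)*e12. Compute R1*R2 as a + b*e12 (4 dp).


Same-plane rotors commute and their half-angles add:
R1*R2 = cos(a1 + a2) + sin(a1 + a2)*e12.
a1 + a2 = 22 + 40 = 62 deg
cos(62 deg) = 0.4695
sin(62 deg) = 0.8829
R1*R2 = 0.4695 + 0.8829*e12


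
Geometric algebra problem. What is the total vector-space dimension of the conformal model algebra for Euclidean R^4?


The conformal model of R^4 uses Cl(5,1): the 4 Euclidean generators plus two extra orthogonal generators e+ (e+^2 = +1) and e- (e-^2 = -1), from which the null vectors e0, einf are built.
Number of generators m = 4 + 2 = 6.
dim Cl(p,q) = 2^m = 2^6 = 64


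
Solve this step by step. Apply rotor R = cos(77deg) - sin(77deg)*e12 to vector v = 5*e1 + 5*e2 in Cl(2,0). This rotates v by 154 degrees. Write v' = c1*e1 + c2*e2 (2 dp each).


Rotor R = cos(77deg) - sin(77deg)*e12
Rotation angle theta = 2 * 77 = 154 degrees
v' = R*v*~R rotates v by theta.
cos(154deg) = -0.8988, sin(154deg) = 0.4384
v'_1 = 5*cos(154deg) - 5*sin(154deg)
= 5*(-0.8988) - 5*0.4384
= -6.69
v'_2 = 5*sin(154deg) + 5*cos(154deg)
= 5*0.4384 + 5*(-0.8988)
= -2.30
v' = -6.69*e1 - 2.30*e2


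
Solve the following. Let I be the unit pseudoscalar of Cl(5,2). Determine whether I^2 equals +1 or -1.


The pseudoscalar I = e1...e_n (product of all n generators) of Cl(p,q) satisfies I^2 = (-1)^(q + n(n-1)/2).
p = 5, q = 2, n = p + q = 7
n(n-1)/2 = 7 * 6 / 2 = 21
Exponent = q + n(n-1)/2 = 2 + 21 = 23
I^2 = (-1)^23 = -1


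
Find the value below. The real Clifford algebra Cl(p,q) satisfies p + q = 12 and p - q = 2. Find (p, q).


We need p + q = 12 and p - q = 2.
Adding: 2p = 12 + 2 = 14, so p = 7.
Then q = 12 - 7 = 5.
(p, q) = (7, 5)


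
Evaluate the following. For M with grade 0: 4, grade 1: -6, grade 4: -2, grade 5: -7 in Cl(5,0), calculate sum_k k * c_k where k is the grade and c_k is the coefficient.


Grade-weighted sum = sum of grade_k * coefficient_k
0*4 = 0
1*(-6) = -6
4*(-2) = -8
5*(-7) = -35
Total = 0 + (-6) + (-8) + (-35) = -49


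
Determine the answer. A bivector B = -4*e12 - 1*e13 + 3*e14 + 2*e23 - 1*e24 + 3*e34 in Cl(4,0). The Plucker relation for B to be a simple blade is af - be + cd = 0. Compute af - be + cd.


Plucker relation: af - be + cd
a*f = (-4)*3 = -12
b*e = (-1)*(-1) = 1
c*d = 3*2 = 6
af - be + cd = -12 - 1 + 6
= -7


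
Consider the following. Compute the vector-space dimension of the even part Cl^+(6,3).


Even subalgebra dimension = 2^(n-1)
n = 6 + 3 = 9
2^(9 - 1) = 2^8 = 256
Verification: sum of C(9,k) for even k = 1 + 36 + 126 + 84 + 9 = 256
Result = 256


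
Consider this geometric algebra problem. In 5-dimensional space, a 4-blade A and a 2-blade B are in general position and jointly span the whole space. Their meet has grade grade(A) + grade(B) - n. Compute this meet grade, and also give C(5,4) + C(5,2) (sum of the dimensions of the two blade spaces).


Meet grade = grade(A) + grade(B) - n
= 4 + 2 - 5 = 1
C(5,4) = 5
C(5,2) = 10
dim_A + dim_B = 5 + 10 = 15


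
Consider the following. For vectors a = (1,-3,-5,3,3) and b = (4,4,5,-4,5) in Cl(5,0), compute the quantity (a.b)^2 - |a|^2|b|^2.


a . b = 1*4 + (-3)*4 + (-5)*5 + 3*(-4) + 3*5
= 4 + (-12) + (-25) + (-12) + 15 = -30
|a|^2 = 1^2 + (-3)^2 + (-5)^2 + 3^2 + 3^2 = 53
|b|^2 = 4^2 + 4^2 + 5^2 + (-4)^2 + 5^2 = 98
(a.b)^2 = (-30)^2 = 900
|a|^2 * |b|^2 = 53 * 98 = 5194
Result = 900 - 5194 = -4294


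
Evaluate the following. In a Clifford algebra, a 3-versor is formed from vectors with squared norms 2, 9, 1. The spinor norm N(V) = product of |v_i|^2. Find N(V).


Spinor norm N(V) = |v1|^2 * |v2|^2 * ... * |v3|^2
= 2 * 9 * 1
Running product: 2, 18, 18
N(V) = 18


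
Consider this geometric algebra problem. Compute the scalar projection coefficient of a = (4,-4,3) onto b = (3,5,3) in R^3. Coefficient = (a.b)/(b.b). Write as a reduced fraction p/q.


Projection coefficient = (a . b) / (b . b)
a . b = 4*3 + (-4)*5 + 3*3
= 12 + (-20) + 9 = 1
b . b = 3^2 + 5^2 + 3^2
= 9 + 25 + 9 = 43
Coefficient = 1/43
In lowest terms: 1/43


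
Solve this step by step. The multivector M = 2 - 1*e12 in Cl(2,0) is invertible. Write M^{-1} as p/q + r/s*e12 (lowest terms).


M = 2 - 1*e12, where e12^2 = -1.
Since M commutes with its reverse ~M = a - b*e12, M * ~M = a^2 - b^2*e12^2 = a^2 + b^2.
So M^{-1} = ~M / (a^2 + b^2) = (a - b*e12)/(a^2 + b^2).
a^2 + b^2 = 4 + 1 = 5
Scalar part = 2/5 = 2/5
Bivector coeff = 1/5 = 1/5
M^{-1} = 2/5 + 1/5*e12


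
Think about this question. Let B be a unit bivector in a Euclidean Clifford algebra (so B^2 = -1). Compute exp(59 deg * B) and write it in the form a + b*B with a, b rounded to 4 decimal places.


For a unit bivector B with B^2 = -1, the exponential series gives
e^(theta*B) = cos(theta) + sin(theta)*B (the GA analogue of Euler's formula).
theta = 59 degrees = 1.029744 rad
cos(59 deg) = 0.5150
sin(59 deg) = 0.8572
exp(theta*B) = 0.5150 + 0.8572*B


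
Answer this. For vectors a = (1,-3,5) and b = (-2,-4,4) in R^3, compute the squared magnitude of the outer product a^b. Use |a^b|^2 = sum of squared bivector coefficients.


a wedge b = (a1*b2 - a2*b1)*e12 + (a1*b3 - a3*b1)*e13 + (a2*b3 - a3*b2)*e23
e12 coeff: 1*(-4) - (-3)*(-2) = -4 - 6 = -10
e13 coeff: 1*4 - 5*(-2) = 4 - (-10) = 14
e23 coeff: (-3)*4 - 5*(-4) = -12 - (-20) = 8
|a wedge b|^2 = (-10)^2 + 14^2 + 8^2
= 100 + 196 + 64
= 360


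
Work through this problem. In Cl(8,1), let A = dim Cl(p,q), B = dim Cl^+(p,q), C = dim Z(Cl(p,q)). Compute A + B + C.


n = 8 + 1 = 9
Total dim = 2^9 = 512
Even subalgebra dim = 2^8 = 256
n is odd, so center dim = 2
Sum = 512 + 256 + 2 = 770


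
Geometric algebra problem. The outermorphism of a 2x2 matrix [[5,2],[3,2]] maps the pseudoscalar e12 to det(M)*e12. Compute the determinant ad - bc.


The outermorphism of a linear map f sends e1^e2 to f(e1)^f(e2).
f(e1) = 5*e1 + 3*e2
f(e2) = 2*e1 + 2*e2
f(e1) ^ f(e2) = (5*e1 + 3*e2) ^ (2*e1 + 2*e2)
= 5*2*e12 + 3*2*e21
= (10 - 6)*e12
= 4*e12
Coefficient = 4


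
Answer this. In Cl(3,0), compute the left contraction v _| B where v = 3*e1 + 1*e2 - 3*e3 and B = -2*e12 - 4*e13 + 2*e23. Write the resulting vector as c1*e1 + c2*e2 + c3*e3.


Left contraction v _| B = <vB>_1 (grade-1 part of the geometric product vB).
Using e1_|e12 = e2, e2_|e12 = -e1, e1_|e13 = e3, e3_|e13 = -e1, e2_|e23 = e3, e3_|e23 = -e2:
e1 coeff: -v2*b12 - v3*b13 = -(1)*(-2) - (-3)*(-4) = -10
e2 coeff: v1*b12 - v3*b23 = (3)*(-2) - (-3)*(2) = 0
e3 coeff: v1*b13 + v2*b23 = (3)*(-4) + (1)*(2) = -10
v _| B = -10*e1 + 0*e2 - 10*e3


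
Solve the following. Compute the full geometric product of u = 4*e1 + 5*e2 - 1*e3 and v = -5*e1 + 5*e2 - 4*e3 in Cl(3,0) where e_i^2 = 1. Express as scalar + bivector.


In Cl(3,0): e_i^2 = 1, e_ie_j = -e_je_i for i != j.
Scalar part = u . v = 4*(-5) + 5*5 + (-1)*(-4)
= -20 + 25 + 4 = 9
e12 coeff = 4*5 - 5*(-5) = 20 - (-25) = 45
e13 coeff = 4*(-4) - (-1)*(-5) = -16 - 5 = -21
e23 coeff = 5*(-4) - (-1)*5 = -20 - (-5) = -15
uv = 9 + 45*e12 - 21*e13 - 15*e23


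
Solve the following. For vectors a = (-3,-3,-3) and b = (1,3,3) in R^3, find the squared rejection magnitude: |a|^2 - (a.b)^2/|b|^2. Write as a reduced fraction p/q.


|a|^2 = (-3)^2 + (-3)^2 + (-3)^2 = 27
|b|^2 = 1^2 + 3^2 + 3^2 = 19
a . b = (-3)*1 + (-3)*3 + (-3)*3 = -21
(a.b)^2 = (-21)^2 = 441
|rej|^2 = 27 - 441/19
= (513 - 441)/19
= 72/19
In lowest terms: 72/19


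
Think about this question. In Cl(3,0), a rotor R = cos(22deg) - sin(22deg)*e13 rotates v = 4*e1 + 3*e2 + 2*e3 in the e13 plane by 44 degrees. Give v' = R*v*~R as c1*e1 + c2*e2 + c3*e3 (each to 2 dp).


Rotor R = cos(22deg) - sin(22deg)*e13
Rotation angle theta = 2 * 22 = 44 degrees in the e13 plane (e1 -> e3).
The component perpendicular to the plane (e2) is invariant: v'_2 = v2 = 3.00
cos(44deg) = 0.7193, sin(44deg) = 0.6947
v'_1 = v1*cos(theta) - v3*sin(theta) = 4*0.7193 - 2*0.6947 = 1.49
v'_3 = v1*sin(theta) + v3*cos(theta) = 4*0.6947 + 2*0.7193 = 4.22
v' = 1.49*e1 + 3.00*e2 + 4.22*e3


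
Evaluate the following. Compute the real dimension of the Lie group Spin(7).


Spin(n) double-covers SO(n); both have Lie algebra so(n) of dimension n(n-1)/2.
n = 7
n(n-1) = 7 * 6 = 42
dim Spin(7) = 42/2 = 21


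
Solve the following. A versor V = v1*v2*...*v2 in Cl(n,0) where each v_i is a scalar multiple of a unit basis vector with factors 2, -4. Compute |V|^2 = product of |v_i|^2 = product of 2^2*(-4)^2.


Each vector v_i has |v_i|^2 = s_i^2
Squared scales: 2^2 = 4, (-4)^2 = 16
|V|^2 = 4 * 16
= 64


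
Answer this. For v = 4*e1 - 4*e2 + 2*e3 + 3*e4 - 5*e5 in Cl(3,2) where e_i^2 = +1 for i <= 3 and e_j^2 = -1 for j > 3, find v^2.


v^2 = sum of c_i^2 * e_i^2
Positive signature terms (e_i^2 = +1): 4^2 + (-4)^2 + 2^2 = 36
Negative signature terms (e_j^2 = -1): 3^2 + (-5)^2 = 34
v^2 = 36 - 34 = 2


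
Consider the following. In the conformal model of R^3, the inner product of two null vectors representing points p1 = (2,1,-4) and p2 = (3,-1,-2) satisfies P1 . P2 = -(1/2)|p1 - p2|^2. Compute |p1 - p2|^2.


p1 - p2 = (-1, 2, -2)
|p1 - p2|^2 = (-1)^2 + 2^2 + (-2)^2
= 1 + 4 + 4
= 9


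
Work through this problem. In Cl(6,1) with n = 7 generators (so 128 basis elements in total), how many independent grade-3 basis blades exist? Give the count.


Number of grade-k basis blades in Cl(p,q) with n = p + q is C(n, k).
n = 6 + 1 = 7
C(7, 3) = 7! / (3! * 4!)
= 5040 / (6 * 24)
= 35


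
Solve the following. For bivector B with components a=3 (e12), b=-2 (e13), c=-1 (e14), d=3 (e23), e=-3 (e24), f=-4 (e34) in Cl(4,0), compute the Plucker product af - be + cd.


Plucker relation: af - be + cd
a*f = 3*(-4) = -12
b*e = (-2)*(-3) = 6
c*d = (-1)*3 = -3
af - be + cd = -12 - 6 + (-3)
= -21


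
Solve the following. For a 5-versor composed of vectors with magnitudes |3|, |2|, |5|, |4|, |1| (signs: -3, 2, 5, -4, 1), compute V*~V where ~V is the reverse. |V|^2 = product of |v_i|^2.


Each vector v_i has |v_i|^2 = s_i^2
Squared scales: (-3)^2 = 9, 2^2 = 4, 5^2 = 25, (-4)^2 = 16, 1^2 = 1
|V|^2 = 9 * 4 * 25 * 16 * 1
= 14400


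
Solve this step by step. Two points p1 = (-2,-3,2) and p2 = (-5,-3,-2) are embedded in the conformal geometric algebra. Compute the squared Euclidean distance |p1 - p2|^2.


p1 - p2 = (3, 0, 4)
|p1 - p2|^2 = 3^2 + 0^2 + 4^2
= 9 + 0 + 16
= 25


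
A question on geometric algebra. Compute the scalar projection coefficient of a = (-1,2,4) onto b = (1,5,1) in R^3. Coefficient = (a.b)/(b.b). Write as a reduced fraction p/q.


Projection coefficient = (a . b) / (b . b)
a . b = (-1)*1 + 2*5 + 4*1
= -1 + 10 + 4 = 13
b . b = 1^2 + 5^2 + 1^2
= 1 + 25 + 1 = 27
Coefficient = 13/27
In lowest terms: 13/27


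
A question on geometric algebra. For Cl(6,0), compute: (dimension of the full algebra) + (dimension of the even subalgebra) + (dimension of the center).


n = 6 + 0 = 6
Total dim = 2^6 = 64
Even subalgebra dim = 2^5 = 32
n is even, so center dim = 1
Sum = 64 + 32 + 1 = 97


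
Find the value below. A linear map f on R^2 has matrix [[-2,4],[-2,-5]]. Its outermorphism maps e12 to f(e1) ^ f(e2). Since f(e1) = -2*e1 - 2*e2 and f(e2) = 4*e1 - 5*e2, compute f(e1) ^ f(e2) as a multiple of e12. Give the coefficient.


The outermorphism of a linear map f sends e1^e2 to f(e1)^f(e2).
f(e1) = -2*e1 - 2*e2
f(e2) = 4*e1 - 5*e2
f(e1) ^ f(e2) = (-2*e1 - 2*e2) ^ (4*e1 - 5*e2)
= (-2)*(-5)*e12 + (-2)*4*e21
= (10 - (-8))*e12
= 18*e12
Coefficient = 18


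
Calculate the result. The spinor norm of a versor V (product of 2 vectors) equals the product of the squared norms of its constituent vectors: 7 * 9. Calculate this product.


Spinor norm N(V) = |v1|^2 * |v2|^2 * ... * |v2|^2
= 7 * 9
Running product: 7, 63
N(V) = 63


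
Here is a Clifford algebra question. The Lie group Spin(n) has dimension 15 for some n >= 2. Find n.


dim Spin(n) = dim so(n) = n(n-1)/2.
Solve n(n-1)/2 = 15, i.e. n^2 - n - 30 = 0.
Discriminant = 1 + 8*15 = 121
n = (1 + sqrt(121))/2 = (1 + 11)/2 = 6


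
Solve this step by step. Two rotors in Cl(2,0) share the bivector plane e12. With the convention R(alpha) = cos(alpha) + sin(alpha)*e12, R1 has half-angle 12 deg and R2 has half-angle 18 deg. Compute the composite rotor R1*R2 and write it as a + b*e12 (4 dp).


Same-plane rotors commute and their half-angles add:
R1*R2 = cos(a1 + a2) + sin(a1 + a2)*e12.
a1 + a2 = 12 + 18 = 30 deg
cos(30 deg) = 0.8660
sin(30 deg) = 0.5000
R1*R2 = 0.8660 + 0.5000*e12


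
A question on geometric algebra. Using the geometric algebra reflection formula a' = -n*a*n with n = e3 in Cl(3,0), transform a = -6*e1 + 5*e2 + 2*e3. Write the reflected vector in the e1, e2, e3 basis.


Reflection formula: a' = -n*a*n, with n = e3 (unit vector, n^2 = 1).
For reflection through hyperplane perp to e3:
The component along e3 flips sign, others stay.
a = (-6, 5, 2)
a' = (-6, 5, -2)
a' = -6*e1 + 5*e2 - 2*e3


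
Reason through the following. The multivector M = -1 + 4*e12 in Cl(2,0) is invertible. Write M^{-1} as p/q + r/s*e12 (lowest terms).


M = -1 + 4*e12, where e12^2 = -1.
Since M commutes with its reverse ~M = a - b*e12, M * ~M = a^2 - b^2*e12^2 = a^2 + b^2.
So M^{-1} = ~M / (a^2 + b^2) = (a - b*e12)/(a^2 + b^2).
a^2 + b^2 = 1 + 16 = 17
Scalar part = -1/17 = -1/17
Bivector coeff = -4/17 = -4/17
M^{-1} = -1/17 - 4/17*e12


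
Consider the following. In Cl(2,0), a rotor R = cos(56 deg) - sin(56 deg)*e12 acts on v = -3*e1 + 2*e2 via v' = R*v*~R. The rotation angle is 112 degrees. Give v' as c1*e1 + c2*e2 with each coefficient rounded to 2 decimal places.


Rotor R = cos(56deg) - sin(56deg)*e12
Rotation angle theta = 2 * 56 = 112 degrees
v' = R*v*~R rotates v by theta.
cos(112deg) = -0.3746, sin(112deg) = 0.9272
v'_1 = -3*cos(112deg) - 2*sin(112deg)
= -3*(-0.3746) - 2*0.9272
= -0.73
v'_2 = -3*sin(112deg) + 2*cos(112deg)
= -3*0.9272 + 2*(-0.3746)
= -3.53
v' = -0.73*e1 - 3.53*e2


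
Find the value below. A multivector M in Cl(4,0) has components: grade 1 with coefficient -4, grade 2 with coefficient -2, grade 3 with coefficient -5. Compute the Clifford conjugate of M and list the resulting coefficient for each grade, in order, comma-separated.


Clifford conjugate sign for grade k: (-1)^(k(k+1)/2)
Grade 1: (-1)^(1*2/2) = (-1)^1 = -1, coeff -4 -> 4
Grade 2: (-1)^(2*3/2) = (-1)^3 = -1, coeff -2 -> 2
Grade 3: (-1)^(3*4/2) = (-1)^6 = 1, coeff -5 -> -5
Conjugated coefficients: 4, 2, -5


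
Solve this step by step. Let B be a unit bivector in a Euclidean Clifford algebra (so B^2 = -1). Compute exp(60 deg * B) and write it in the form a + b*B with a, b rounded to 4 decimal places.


For a unit bivector B with B^2 = -1, the exponential series gives
e^(theta*B) = cos(theta) + sin(theta)*B (the GA analogue of Euler's formula).
theta = 60 degrees = 1.047198 rad
cos(60 deg) = 0.5000
sin(60 deg) = 0.8660
exp(theta*B) = 0.5000 + 0.8660*B


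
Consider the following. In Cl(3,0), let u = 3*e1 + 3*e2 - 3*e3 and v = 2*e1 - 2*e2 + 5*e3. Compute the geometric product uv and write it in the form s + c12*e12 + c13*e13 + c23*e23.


In Cl(3,0): e_i^2 = 1, e_ie_j = -e_je_i for i != j.
Scalar part = u . v = 3*2 + 3*(-2) + (-3)*5
= 6 + (-6) + (-15) = -15
e12 coeff = 3*(-2) - 3*2 = -6 - 6 = -12
e13 coeff = 3*5 - (-3)*2 = 15 - (-6) = 21
e23 coeff = 3*5 - (-3)*(-2) = 15 - 6 = 9
uv = -15 - 12*e12 + 21*e13 + 9*e23


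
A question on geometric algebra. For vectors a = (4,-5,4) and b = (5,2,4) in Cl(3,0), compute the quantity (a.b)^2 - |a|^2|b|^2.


a . b = 4*5 + (-5)*2 + 4*4
= 20 + (-10) + 16 = 26
|a|^2 = 4^2 + (-5)^2 + 4^2 = 57
|b|^2 = 5^2 + 2^2 + 4^2 = 45
(a.b)^2 = 26^2 = 676
|a|^2 * |b|^2 = 57 * 45 = 2565
Result = 676 - 2565 = -1889


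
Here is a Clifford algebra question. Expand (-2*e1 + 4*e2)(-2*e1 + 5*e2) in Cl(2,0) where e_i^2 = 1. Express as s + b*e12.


Expand: (-2*e1 + 4*e2)(-2*e1 + 5*e2)
= (-2)*(-2)*e1e1 + (-2)*5*e1e2 + 4*(-2)*e2e1 + 4*5*e2e2
Using e1^2 = e2^2 = 1, e2e1 = -e1e2:
Scalar part s = (-2)*(-2) + 4*5 = 4 + 20 = 24
Bivector part b = (-2)*5 - 4*(-2) = -10 - (-8) = -2
uv = 24 - 2*e12


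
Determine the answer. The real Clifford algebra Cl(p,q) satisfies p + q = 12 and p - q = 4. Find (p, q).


We need p + q = 12 and p - q = 4.
Adding: 2p = 12 + 4 = 16, so p = 8.
Then q = 12 - 8 = 4.
(p, q) = (8, 4)


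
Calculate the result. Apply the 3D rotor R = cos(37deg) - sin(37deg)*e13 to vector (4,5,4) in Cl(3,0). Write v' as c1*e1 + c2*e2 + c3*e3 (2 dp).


Rotor R = cos(37deg) - sin(37deg)*e13
Rotation angle theta = 2 * 37 = 74 degrees in the e13 plane (e1 -> e3).
The component perpendicular to the plane (e2) is invariant: v'_2 = v2 = 5.00
cos(74deg) = 0.2756, sin(74deg) = 0.9613
v'_1 = v1*cos(theta) - v3*sin(theta) = 4*0.2756 - 4*0.9613 = -2.74
v'_3 = v1*sin(theta) + v3*cos(theta) = 4*0.9613 + 4*0.2756 = 4.95
v' = -2.74*e1 + 5.00*e2 + 4.95*e3


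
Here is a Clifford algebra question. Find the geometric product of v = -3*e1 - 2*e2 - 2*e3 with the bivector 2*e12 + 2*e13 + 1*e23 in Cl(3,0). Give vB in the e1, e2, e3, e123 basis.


vB has grade-1 (vector) and grade-3 (trivector) parts: vB = (v _| B) + (v ^ B).
Vector part <vB>_1:
  e1: -v2*b12 - v3*b13 = -(-2)*(2) - (-2)*(2) = 8
  e2: v1*b12 - v3*b23 = (-3)*(2) - (-2)*(1) = -4
  e3: v1*b13 + v2*b23 = (-3)*(2) + (-2)*(1) = -8
Trivector part <vB>_3:
  e123: v1*b23 - v2*b13 + v3*b12 = (-3)*(1) - (-2)*(2) + (-2)*(2) = -3
vB = 8*e1 - 4*e2 - 8*e3 - 3*e123


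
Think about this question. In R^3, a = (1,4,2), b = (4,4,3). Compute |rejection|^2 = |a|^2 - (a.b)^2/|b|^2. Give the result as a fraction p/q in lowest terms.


|a|^2 = 1^2 + 4^2 + 2^2 = 21
|b|^2 = 4^2 + 4^2 + 3^2 = 41
a . b = 1*4 + 4*4 + 2*3 = 26
(a.b)^2 = 26^2 = 676
|rej|^2 = 21 - 676/41
= (861 - 676)/41
= 185/41
In lowest terms: 185/41


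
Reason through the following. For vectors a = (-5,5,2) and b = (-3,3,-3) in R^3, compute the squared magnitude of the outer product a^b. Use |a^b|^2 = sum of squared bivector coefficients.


a wedge b = (a1*b2 - a2*b1)*e12 + (a1*b3 - a3*b1)*e13 + (a2*b3 - a3*b2)*e23
e12 coeff: (-5)*3 - 5*(-3) = -15 - (-15) = 0
e13 coeff: (-5)*(-3) - 2*(-3) = 15 - (-6) = 21
e23 coeff: 5*(-3) - 2*3 = -15 - 6 = -21
|a wedge b|^2 = 0^2 + 21^2 + (-21)^2
= 0 + 441 + 441
= 882


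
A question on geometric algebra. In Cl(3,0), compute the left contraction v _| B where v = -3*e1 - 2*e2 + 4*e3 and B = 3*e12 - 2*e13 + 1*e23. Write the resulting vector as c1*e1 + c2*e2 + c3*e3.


Left contraction v _| B = <vB>_1 (grade-1 part of the geometric product vB).
Using e1_|e12 = e2, e2_|e12 = -e1, e1_|e13 = e3, e3_|e13 = -e1, e2_|e23 = e3, e3_|e23 = -e2:
e1 coeff: -v2*b12 - v3*b13 = -(-2)*(3) - (4)*(-2) = 14
e2 coeff: v1*b12 - v3*b23 = (-3)*(3) - (4)*(1) = -13
e3 coeff: v1*b13 + v2*b23 = (-3)*(-2) + (-2)*(1) = 4
v _| B = 14*e1 - 13*e2 + 4*e3


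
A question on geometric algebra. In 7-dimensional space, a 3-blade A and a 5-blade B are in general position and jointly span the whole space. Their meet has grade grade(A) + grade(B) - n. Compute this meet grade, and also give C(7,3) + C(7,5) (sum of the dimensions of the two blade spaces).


Meet grade = grade(A) + grade(B) - n
= 3 + 5 - 7 = 1
C(7,3) = 35
C(7,5) = 21
dim_A + dim_B = 35 + 21 = 56


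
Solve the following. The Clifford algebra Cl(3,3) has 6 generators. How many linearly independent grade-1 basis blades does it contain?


Number of grade-k basis blades in Cl(p,q) with n = p + q is C(n, k).
n = 3 + 3 = 6
C(6, 1) = 6! / (1! * 5!)
= 720 / (1 * 120)
= 6


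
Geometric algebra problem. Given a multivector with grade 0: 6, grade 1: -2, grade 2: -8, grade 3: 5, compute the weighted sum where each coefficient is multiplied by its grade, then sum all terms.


Grade-weighted sum = sum of grade_k * coefficient_k
0*6 = 0
1*(-2) = -2
2*(-8) = -16
3*5 = 15
Total = 0 + (-2) + (-16) + 15 = -3


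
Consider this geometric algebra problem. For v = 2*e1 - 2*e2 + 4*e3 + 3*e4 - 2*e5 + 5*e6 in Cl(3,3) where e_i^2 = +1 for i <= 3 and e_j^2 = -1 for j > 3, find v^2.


v^2 = sum of c_i^2 * e_i^2
Positive signature terms (e_i^2 = +1): 2^2 + (-2)^2 + 4^2 = 24
Negative signature terms (e_j^2 = -1): 3^2 + (-2)^2 + 5^2 = 38
v^2 = 24 - 38 = -14


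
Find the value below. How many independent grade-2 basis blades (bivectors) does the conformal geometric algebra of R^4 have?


The conformal model of R^4 uses Cl(5,1) with m = 4 + 2 = 6 generators.
Number of grade-2 blades = C(m, 2) = C(6, 2)
= 6*5/2 = 15


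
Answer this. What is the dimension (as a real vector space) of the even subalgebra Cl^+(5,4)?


Even subalgebra dimension = 2^(n-1)
n = 5 + 4 = 9
2^(9 - 1) = 2^8 = 256
Verification: sum of C(9,k) for even k = 1 + 36 + 126 + 84 + 9 = 256
Result = 256


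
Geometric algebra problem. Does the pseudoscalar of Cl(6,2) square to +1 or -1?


The pseudoscalar I = e1...e_n (product of all n generators) of Cl(p,q) satisfies I^2 = (-1)^(q + n(n-1)/2).
p = 6, q = 2, n = p + q = 8
n(n-1)/2 = 8 * 7 / 2 = 28
Exponent = q + n(n-1)/2 = 2 + 28 = 30
I^2 = (-1)^30 = +1


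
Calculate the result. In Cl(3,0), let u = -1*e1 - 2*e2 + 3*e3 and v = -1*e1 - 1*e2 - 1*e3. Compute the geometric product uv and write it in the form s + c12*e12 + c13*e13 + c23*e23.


In Cl(3,0): e_i^2 = 1, e_ie_j = -e_je_i for i != j.
Scalar part = u . v = (-1)*(-1) + (-2)*(-1) + 3*(-1)
= 1 + 2 + (-3) = 0
e12 coeff = (-1)*(-1) - (-2)*(-1) = 1 - 2 = -1
e13 coeff = (-1)*(-1) - 3*(-1) = 1 - (-3) = 4
e23 coeff = (-2)*(-1) - 3*(-1) = 2 - (-3) = 5
uv = 0 - 1*e12 + 4*e13 + 5*e23


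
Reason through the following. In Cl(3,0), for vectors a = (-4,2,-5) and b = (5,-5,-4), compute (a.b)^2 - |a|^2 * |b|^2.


a . b = (-4)*5 + 2*(-5) + (-5)*(-4)
= -20 + (-10) + 20 = -10
|a|^2 = (-4)^2 + 2^2 + (-5)^2 = 45
|b|^2 = 5^2 + (-5)^2 + (-4)^2 = 66
(a.b)^2 = (-10)^2 = 100
|a|^2 * |b|^2 = 45 * 66 = 2970
Result = 100 - 2970 = -2870


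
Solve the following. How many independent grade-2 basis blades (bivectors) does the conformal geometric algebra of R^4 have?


The conformal model of R^4 uses Cl(5,1) with m = 4 + 2 = 6 generators.
Number of grade-2 blades = C(m, 2) = C(6, 2)
= 6*5/2 = 15


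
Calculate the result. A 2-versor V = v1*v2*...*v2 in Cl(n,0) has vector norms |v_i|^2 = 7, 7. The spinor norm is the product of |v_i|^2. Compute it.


Spinor norm N(V) = |v1|^2 * |v2|^2 * ... * |v2|^2
= 7 * 7
Running product: 7, 49
N(V) = 49


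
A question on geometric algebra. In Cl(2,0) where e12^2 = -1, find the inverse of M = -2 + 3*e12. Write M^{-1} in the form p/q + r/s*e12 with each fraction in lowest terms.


M = -2 + 3*e12, where e12^2 = -1.
Since M commutes with its reverse ~M = a - b*e12, M * ~M = a^2 - b^2*e12^2 = a^2 + b^2.
So M^{-1} = ~M / (a^2 + b^2) = (a - b*e12)/(a^2 + b^2).
a^2 + b^2 = 4 + 9 = 13
Scalar part = -2/13 = -2/13
Bivector coeff = -3/13 = -3/13
M^{-1} = -2/13 - 3/13*e12


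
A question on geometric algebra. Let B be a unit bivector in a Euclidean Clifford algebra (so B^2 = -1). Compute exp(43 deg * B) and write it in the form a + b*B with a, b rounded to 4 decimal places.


For a unit bivector B with B^2 = -1, the exponential series gives
e^(theta*B) = cos(theta) + sin(theta)*B (the GA analogue of Euler's formula).
theta = 43 degrees = 0.750492 rad
cos(43 deg) = 0.7314
sin(43 deg) = 0.6820
exp(theta*B) = 0.7314 + 0.6820*B


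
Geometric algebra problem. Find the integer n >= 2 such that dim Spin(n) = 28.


dim Spin(n) = dim so(n) = n(n-1)/2.
Solve n(n-1)/2 = 28, i.e. n^2 - n - 56 = 0.
Discriminant = 1 + 8*28 = 225
n = (1 + sqrt(225))/2 = (1 + 15)/2 = 8


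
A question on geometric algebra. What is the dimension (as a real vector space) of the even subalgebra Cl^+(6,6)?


Even subalgebra dimension = 2^(n-1)
n = 6 + 6 = 12
2^(12 - 1) = 2^11 = 2048
Verification: sum of C(12,k) for even k = 1 + 66 + 495 + 924 + 495 + 66 + 1 = 2048
Result = 2048


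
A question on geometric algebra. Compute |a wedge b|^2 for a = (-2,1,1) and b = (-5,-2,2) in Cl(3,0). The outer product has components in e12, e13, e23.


a wedge b = (a1*b2 - a2*b1)*e12 + (a1*b3 - a3*b1)*e13 + (a2*b3 - a3*b2)*e23
e12 coeff: (-2)*(-2) - 1*(-5) = 4 - (-5) = 9
e13 coeff: (-2)*2 - 1*(-5) = -4 - (-5) = 1
e23 coeff: 1*2 - 1*(-2) = 2 - (-2) = 4
|a wedge b|^2 = 9^2 + 1^2 + 4^2
= 81 + 1 + 16
= 98


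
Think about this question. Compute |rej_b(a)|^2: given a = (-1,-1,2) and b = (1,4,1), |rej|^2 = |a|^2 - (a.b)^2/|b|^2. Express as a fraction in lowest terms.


|a|^2 = (-1)^2 + (-1)^2 + 2^2 = 6
|b|^2 = 1^2 + 4^2 + 1^2 = 18
a . b = (-1)*1 + (-1)*4 + 2*1 = -3
(a.b)^2 = (-3)^2 = 9
|rej|^2 = 6 - 9/18
= (108 - 9)/18
= 99/18
In lowest terms: 11/2


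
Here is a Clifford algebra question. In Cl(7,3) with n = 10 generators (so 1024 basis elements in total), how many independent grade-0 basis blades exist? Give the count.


Number of grade-k basis blades in Cl(p,q) with n = p + q is C(n, k).
n = 7 + 3 = 10
C(10, 0) = 10! / (0! * 10!)
= 3628800 / (1 * 3628800)
= 1


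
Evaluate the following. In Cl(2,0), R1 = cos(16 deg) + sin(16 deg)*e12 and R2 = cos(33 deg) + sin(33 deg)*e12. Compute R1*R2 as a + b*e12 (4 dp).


Same-plane rotors commute and their half-angles add:
R1*R2 = cos(a1 + a2) + sin(a1 + a2)*e12.
a1 + a2 = 16 + 33 = 49 deg
cos(49 deg) = 0.6561
sin(49 deg) = 0.7547
R1*R2 = 0.6561 + 0.7547*e12


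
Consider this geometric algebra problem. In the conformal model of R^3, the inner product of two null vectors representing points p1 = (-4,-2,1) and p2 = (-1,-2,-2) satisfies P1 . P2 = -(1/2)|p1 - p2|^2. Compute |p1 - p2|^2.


p1 - p2 = (-3, 0, 3)
|p1 - p2|^2 = (-3)^2 + 0^2 + 3^2
= 9 + 0 + 9
= 18


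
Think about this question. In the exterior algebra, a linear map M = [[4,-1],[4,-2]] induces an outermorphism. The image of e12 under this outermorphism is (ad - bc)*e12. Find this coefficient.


The outermorphism of a linear map f sends e1^e2 to f(e1)^f(e2).
f(e1) = 4*e1 + 4*e2
f(e2) = -1*e1 - 2*e2
f(e1) ^ f(e2) = (4*e1 + 4*e2) ^ (-1*e1 - 2*e2)
= 4*(-2)*e12 + 4*(-1)*e21
= (-8 - (-4))*e12
= -4*e12
Coefficient = -4
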